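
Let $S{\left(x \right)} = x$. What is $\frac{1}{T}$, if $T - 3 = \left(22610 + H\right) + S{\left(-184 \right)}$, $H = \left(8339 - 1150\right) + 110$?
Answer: $\frac{1}{29728} \approx 3.3638 \cdot 10^{-5}$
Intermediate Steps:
$H = 7299$ ($H = 7189 + 110 = 7299$)
$T = 29728$ ($T = 3 + \left(\left(22610 + 7299\right) - 184\right) = 3 + \left(29909 - 184\right) = 3 + 29725 = 29728$)
$\frac{1}{T} = \frac{1}{29728}$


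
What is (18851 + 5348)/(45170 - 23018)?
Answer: 24199/22152 ≈ 1.0924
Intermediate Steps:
(18851 + 5348)/(45170 - 23018) = 24199/22152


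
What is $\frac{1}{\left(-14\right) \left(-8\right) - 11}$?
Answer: $\frac{1}{101} \approx 0.009901$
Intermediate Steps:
$\frac{1}{\left(-14\right) \left(-8\right) - 11} = \frac{1}{112 - 11} = \frac{1}{101}$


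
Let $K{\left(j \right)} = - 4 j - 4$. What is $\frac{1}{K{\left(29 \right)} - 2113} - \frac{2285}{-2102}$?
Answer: $\frac{5100303}{4693766} \approx 1.0866$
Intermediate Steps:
$K{\left(j \right)} = -4 - 4 j$
$\frac{1}{K{\left(29 \right)} - 2113} - \frac{2285}{-2102} = \frac{1}{\left(-4 - 116\right) - 2113} - \frac{2285}{-2102} = \frac{1}{\left(-4 - 116\right) - 2113} - 2285 \left(- \frac{1}{2102}\right) = \frac{1}{-120 - 2113} - - \frac{2285}{2102} = \frac{1}{-2233} + \frac{2285}{2102} = - \frac{1}{2233} + \frac{2285}{2102} = \frac{5100303}{4693766}$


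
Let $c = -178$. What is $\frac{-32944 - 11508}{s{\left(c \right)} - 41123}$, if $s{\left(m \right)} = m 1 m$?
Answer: $\frac{44452}{9439} \approx 4.7094$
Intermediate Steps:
$s{\left(m \right)} = m^{2}$ ($s{\left(m \right)} = m m = m^{2}$)
$\frac{-32944 - 11508}{s{\left(c \right)} - 41123} = \frac{-32944 - 11508}{\left(-178\right)^{2} - 41123} = - \frac{44452}{31684 - 41123} = - \frac{44452}{-9439} = \left(-44452\right) \left(- \frac{1}{9439}\right) = \frac{44452}{9439}$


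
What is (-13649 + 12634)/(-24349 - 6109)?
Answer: 1015/30458 ≈ 0.033325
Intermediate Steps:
(-13649 + 12634)/(-24349 - 6109) = -1015/(-30458) = -1015*(-1/30458) = 1015/30458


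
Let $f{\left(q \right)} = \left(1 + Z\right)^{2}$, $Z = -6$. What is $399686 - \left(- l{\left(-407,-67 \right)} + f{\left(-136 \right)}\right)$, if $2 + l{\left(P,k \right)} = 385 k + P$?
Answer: $373457$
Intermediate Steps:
$f{\left(q \right)} = 25$ ($f{\left(q \right)} = \left(1 - 6\right)^{2} = \left(-5\right)^{2} = 25$)
$l{\left(P,k \right)} = -2 + P + 385 k$ ($l{\left(P,k \right)} = -2 + \left(385 k + P\right) = -2 + \left(P + 385 k\right) = -2 + P + 385 k$)
$399686 - \left(- l{\left(-407,-67 \right)} + f{\left(-136 \right)}\right) = 399686 - 26229 = 373457$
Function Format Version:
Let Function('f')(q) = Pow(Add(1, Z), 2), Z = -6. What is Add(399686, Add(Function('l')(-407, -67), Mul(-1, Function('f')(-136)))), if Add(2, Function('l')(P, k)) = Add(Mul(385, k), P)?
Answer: 373457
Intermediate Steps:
Function('f')(q) = 25 (Function('f')(q) = Pow(Add(1, -6), 2) = Pow(-5, 2) = 25)
Function('l')(P, k) = Add(-2, P, Mul(385, k)) (Function('l')(P, k) = Add(-2, Add(Mul(385, k), P)) = Add(-2, Add(P, Mul(385, k))) = Add(-2, P, Mul(385, k)))
Add(399686, Add(Function('l')(-407, -67), Mul(-1, Function('f')(-136)))) = Add(399686, Add(Add(-2, -407, Mul(385, -67)), Mul(-1, 25))) = Add(399686, Add(Add(-2, -407, -25795), -25)) = Add(399686, Add(-26204, -25)) = Add(399686, -26229) = 373457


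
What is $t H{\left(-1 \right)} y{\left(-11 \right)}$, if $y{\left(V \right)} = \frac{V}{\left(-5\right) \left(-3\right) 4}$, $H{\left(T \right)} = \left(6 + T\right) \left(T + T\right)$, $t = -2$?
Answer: $- \frac{11}{3} \approx -3.6667$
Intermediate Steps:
$H{\left(T \right)} = 2 T \left(6 + T\right)$ ($H{\left(T \right)} = \left(6 + T\right) 2 T = 2 T \left(6 + T\right)$)
$y{\left(V \right)} = \frac{V}{60}$ ($y{\left(V \right)} = \frac{V}{15 \cdot 4} = \frac{V}{60}$)
$t H{\left(-1 \right)} y{\left(-11 \right)} = - 2 \cdot 2 \left(-1\right) \left(6 - 1\right) \frac{1}{60} \left(-11\right) = - 2 \cdot 2 \left(-1\right) 5 \left(- \frac{11}{60}\right) = \left(-2\right) \left(-10\right) \left(- \frac{11}{60}\right) = 20 \left(- \frac{11}{60}\right) = - \frac{11}{3}$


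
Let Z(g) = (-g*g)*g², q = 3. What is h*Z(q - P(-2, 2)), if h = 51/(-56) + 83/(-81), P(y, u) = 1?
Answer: 17558/567 ≈ 30.966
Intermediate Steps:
h = -8779/4536 (h = 51*(-1/56) + 83*(-1/81) = -51/56 - 83/81 = -8779/4536 ≈ -1.9354)
Z(g) = -g⁴ (Z(g) = (-g²)*g² = -g⁴)
h*Z(q - P(-2, 2)) = -(-8779)*(3 - 1*1)⁴/4536 = -(-8779)*(3 - 1)⁴/4536 = -(-8779)*2⁴/4536 = -(-8779)*16/4536 = -8779/4536*(-16) = 17558/567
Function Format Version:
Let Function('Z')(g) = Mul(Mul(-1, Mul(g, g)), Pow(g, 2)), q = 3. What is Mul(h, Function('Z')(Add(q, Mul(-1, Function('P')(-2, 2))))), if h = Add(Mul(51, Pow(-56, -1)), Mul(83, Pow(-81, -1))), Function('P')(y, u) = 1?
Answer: Rational(17558, 567) ≈ 30.966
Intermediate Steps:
h = Rational(-8779, 4536) (h = Add(Mul(51, Rational(-1, 56)), Mul(83, Rational(-1, 81))) = Add(Rational(-51, 56), Rational(-83, 81)) = Rational(-8779, 4536) ≈ -1.9354)
Function('Z')(g) = Mul(-1, Pow(g, 4)) (Function('Z')(g) = Mul(Mul(-1, Pow(g, 2)), Pow(g, 2)) = Mul(-1, Pow(g, 4)))
Mul(h, Function('Z')(Add(q, Mul(-1, Function('P')(-2, 2))))) = Mul(Rational(-8779, 4536), Mul(-1, Pow(Add(3, Mul(-1, 1)), 4))) = Mul(Rational(-8779, 4536), Mul(-1, Pow(Add(3, -1), 4))) = Mul(Rational(-8779, 4536), Mul(-1, Pow(2, 4))) = Mul(Rational(-8779, 4536), Mul(-1, 16)) = Mul(Rational(-8779, 4536), -16) = Rational(17558, 567)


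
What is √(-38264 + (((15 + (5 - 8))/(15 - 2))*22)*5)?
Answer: 4*I*√403091/13 ≈ 195.35*I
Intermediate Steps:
√(-38264 + (((15 + (5 - 8))/(15 - 2))*22)*5) = √(-38264 + (((15 - 3)/13)*22)*5) = √(-38264 + ((12*(1/13))*22)*5) = √(-38264 + ((12/13)*22)*5) = √(-38264 + (264/13)*5) = √(-38264 + 1320/13) = √(-496112/13) = 4*I*√403091/13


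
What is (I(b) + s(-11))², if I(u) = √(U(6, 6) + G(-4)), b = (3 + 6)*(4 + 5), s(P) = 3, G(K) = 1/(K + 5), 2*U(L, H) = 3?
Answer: (6 + √10)²/4 ≈ 20.987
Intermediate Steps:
U(L, H) = 3/2 (U(L, H) = (½)*3 = 3/2)
G(K) = 1/(5 + K)
b = 81 (b = 9*9 = 81)
I(u) = √10/2 (I(u) = √(3/2 + 1/(5 - 4)) = √(3/2 + 1/1) = √(3/2 + 1) = √(5/2) = √10/2)
(I(b) + s(-11))² = (√10/2 + 3)² = (3 + √10/2)²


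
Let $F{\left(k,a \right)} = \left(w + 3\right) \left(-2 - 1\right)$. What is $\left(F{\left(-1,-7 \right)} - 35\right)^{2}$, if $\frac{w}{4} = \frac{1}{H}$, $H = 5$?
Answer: $\frac{53824}{25} \approx 2153.0$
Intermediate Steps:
$w = \frac{4}{5} \approx 0.8$
$F{\left(k,a \right)} = - \frac{57}{5}$ ($F{\left(k,a \right)} = \left(\frac{4}{5} + 3\right) \left(-2 - 1\right) = \frac{19 \left(-2 - 1\right)}{5} = \frac{19}{5} \left(-3\right) = - \frac{57}{5}$)
$\left(F{\left(-1,-7 \right)} - 35\right)^{2} = \left(- \frac{57}{5} - 35\right)^{2} = \left(- \frac{232}{5}\right)^{2} = \frac{53824}{25}$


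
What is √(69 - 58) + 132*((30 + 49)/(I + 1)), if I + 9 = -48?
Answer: -2607/14 + √11 ≈ -182.90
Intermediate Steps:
I = -57 (I = -9 - 48 = -57)
√(69 - 58) + 132*((30 + 49)/(I + 1)) = √(69 - 58) + 132*((30 + 49)/(-57 + 1)) = √11 + 132*(79/(-56)) = √11 + 132*(79*(-1/56)) = √11 + 132*(-79/56) = √11 - 2607/14 = -2607/14 + √11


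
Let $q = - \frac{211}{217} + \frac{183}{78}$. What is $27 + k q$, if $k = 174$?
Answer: $\frac{750504}{2821} \approx 266.04$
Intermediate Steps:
$q = \frac{7751}{5642}$ ($q = \left(-211\right) \frac{1}{217} + 183 \cdot \frac{1}{78} = - \frac{211}{217} + \frac{61}{26} = \frac{7751}{5642} \approx 1.3738$)
$27 + k q = 27 + 174 \cdot \frac{7751}{5642} = 27 + \frac{674337}{2821} = \frac{750504}{2821}$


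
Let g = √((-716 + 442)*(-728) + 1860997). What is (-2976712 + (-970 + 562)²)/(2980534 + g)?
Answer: -8376039712432/8883580864687 + 8430744*√228941/8883580864687 ≈ -0.94241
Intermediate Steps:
g = 3*√228941 (g = √(-274*(-728) + 1860997) = √(199472 + 1860997) = √2060469 = 3*√228941 ≈ 1435.4)
(-2976712 + (-970 + 562)²)/(2980534 + g) = (-2976712 + (-970 + 562)²)/(2980534 + 3*√228941) = (-2976712 + (-408)²)/(2980534 + 3*√228941) = (-2976712 + 166464)/(2980534 + 3*√228941) = -2810248/(2980534 + 3*√228941)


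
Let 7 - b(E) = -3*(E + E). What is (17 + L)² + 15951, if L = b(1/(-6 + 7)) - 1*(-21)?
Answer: 18552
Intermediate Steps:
b(E) = 7 + 6*E (b(E) = 7 - (-3)*(E + E) = 7 - (-3)*2*E = 7 - (-6)*E = 7 + 6*E)
L = 34 (L = (7 + 6/(-6 + 7)) - 1*(-21) = (7 + 6/1) + 21 = (7 + 6*1) + 21 = (7 + 6) + 21 = 13 + 21 = 34)
(17 + L)² + 15951 = (17 + 34)² + 15951 = 51² + 15951 = 2601 + 15951 = 18552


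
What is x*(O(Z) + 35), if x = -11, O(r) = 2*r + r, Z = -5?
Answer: -220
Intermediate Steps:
O(r) = 3*r
x*(O(Z) + 35) = -11*(3*(-5) + 35) = -11*(-15 + 35) = -11*20 = -220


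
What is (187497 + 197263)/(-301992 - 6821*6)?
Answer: -192380/171459 ≈ -1.1220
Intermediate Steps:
(187497 + 197263)/(-301992 - 6821*6) = 384760/(-301992 - 40926) = 384760/(-342918) = 384760*(-1/342918) = -192380/171459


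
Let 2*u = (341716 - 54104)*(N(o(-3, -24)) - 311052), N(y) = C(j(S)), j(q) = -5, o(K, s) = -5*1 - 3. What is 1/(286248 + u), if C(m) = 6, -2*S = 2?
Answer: -1/44729994828 ≈ -2.2356e-11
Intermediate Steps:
S = -1 (S = -½*2 = -1)
o(K, s) = -8 (o(K, s) = -5 - 3 = -8)
N(y) = 6
u = -44730281076 (u = ((341716 - 54104)*(6 - 311052))/2 = (287612*(-311046))/2 = (½)*(-89460562152) = -44730281076)
1/(286248 + u) = 1/(286248 - 44730281076) = 1/(-44729994828) = -1/44729994828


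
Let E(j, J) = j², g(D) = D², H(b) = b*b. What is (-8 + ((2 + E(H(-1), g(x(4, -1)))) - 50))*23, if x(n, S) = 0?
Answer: -1265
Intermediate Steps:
H(b) = b²
(-8 + ((2 + E(H(-1), g(x(4, -1)))) - 50))*23 = (-8 + ((2 + ((-1)²)²) - 50))*23 = (-8 + ((2 + 1²) - 50))*23 = (-8 + ((2 + 1) - 50))*23 = (-8 + (3 - 50))*23 = (-8 - 47)*23 = -55*23 = -1265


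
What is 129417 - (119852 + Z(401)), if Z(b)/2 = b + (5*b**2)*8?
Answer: -12855317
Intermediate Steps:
Z(b) = 2*b + 80*b**2 (Z(b) = 2*(b + (5*b**2)*8) = 2*(b + 40*b**2) = 2*b + 80*b**2)
129417 - (119852 + Z(401)) = 129417 - (119852 + 2*401*(1 + 40*401)) = 129417 - (119852 + 2*401*(1 + 16040)) = 129417 - (119852 + 2*401*16041) = 129417 - (119852 + 12864882) = 129417 - 1*12984734 = 129417 - 12984734 = -12855317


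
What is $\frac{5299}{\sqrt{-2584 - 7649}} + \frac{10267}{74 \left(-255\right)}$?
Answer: $- \frac{10267}{18870} - \frac{5299 i \sqrt{1137}}{3411} \approx -0.54409 - 52.383 i$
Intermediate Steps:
$\frac{5299}{\sqrt{-2584 - 7649}} + \frac{10267}{74 \left(-255\right)} = \frac{5299}{\sqrt{-10233}} + \frac{10267}{-18870} = \frac{5299}{3 i \sqrt{1137}} + 10267 \left(- \frac{1}{18870}\right) = 5299 \left(- \frac{i \sqrt{1137}}{3411}\right) - \frac{10267}{18870} = - \frac{5299 i \sqrt{1137}}{3411} - \frac{10267}{18870} = - \frac{10267}{18870} - \frac{5299 i \sqrt{1137}}{3411}$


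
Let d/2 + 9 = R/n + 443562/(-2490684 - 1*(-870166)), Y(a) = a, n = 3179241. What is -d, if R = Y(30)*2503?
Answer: 15885553733788/858669544473 ≈ 18.500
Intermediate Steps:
R = 75090 (R = 30*2503 = 75090)
d = -15885553733788/858669544473 (d = -18 + 2*(75090/3179241 + 443562/(-2490684 - 1*(-870166))) = -18 + 2*(75090*(1/3179241) + 443562/(-2490684 + 870166)) = -18 + 2*(25030/1059747 + 443562/(-1620518)) = -18 + 2*(25030/1059747 + 443562*(-1/1620518)) = -18 + 2*(25030/1059747 - 221781/810259) = -18 + 2*(-214750966637/858669544473) = -18 - 429501933274/858669544473 = -15885553733788/858669544473 ≈ -18.500)
-d = -1*(-15885553733788/858669544473) = 15885553733788/858669544473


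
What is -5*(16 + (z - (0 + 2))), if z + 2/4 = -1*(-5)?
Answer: -185/2 ≈ -92.500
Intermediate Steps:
z = 9/2 (z = -½ - 1*(-5) = -½ + 5 = 9/2 ≈ 4.5000)
-5*(16 + (z - (0 + 2))) = -5*(16 + (9/2 - (0 + 2))) = -5*(16 + (9/2 - 1*2)) = -5*(16 + (9/2 - 2)) = -5*(16 + 5/2) = -5*37/2 = -185/2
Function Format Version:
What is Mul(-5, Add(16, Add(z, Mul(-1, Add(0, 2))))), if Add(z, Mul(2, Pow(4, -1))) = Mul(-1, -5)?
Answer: Rational(-185, 2) ≈ -92.500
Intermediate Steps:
z = Rational(9, 2) (z = Add(Rational(-1, 2), Mul(-1, -5)) = Add(Rational(-1, 2), 5) = Rational(9, 2) ≈ 4.5000)
Mul(-5, Add(16, Add(z, Mul(-1, Add(0, 2))))) = Mul(-5, Add(16, Add(Rational(9, 2), Mul(-1, Add(0, 2))))) = Mul(-5, Add(16, Add(Rational(9, 2), Mul(-1, 2)))) = Mul(-5, Add(16, Add(Rational(9, 2), -2))) = Mul(-5, Add(16, Rational(5, 2))) = Mul(-5, Rational(37, 2)) = Rational(-185, 2)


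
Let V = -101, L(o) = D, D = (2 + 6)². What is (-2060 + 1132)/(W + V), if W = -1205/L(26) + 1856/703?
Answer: 41752576/5272523 ≈ 7.9189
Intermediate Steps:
D = 64 (D = 8² = 64)
L(o) = 64
W = -728331/44992 (W = -1205/64 + 1856/703 = -728331/44992 ≈ -16.188)
(-2060 + 1132)/(W + V) = (-2060 + 1132)/(-728331/44992 - 101) = -928/(-5272523/44992) = -928*(-44992/5272523) = 41752576/5272523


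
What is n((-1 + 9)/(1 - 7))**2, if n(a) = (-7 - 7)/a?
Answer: 441/4 ≈ 110.25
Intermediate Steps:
n(a) = -14/a
n((-1 + 9)/(1 - 7))**2 = (-14*(1 - 7)/(-1 + 9))**2 = (-14/(8/(-6)))**2 = (-14/(8*(-1/6)))**2 = (-14/(-4/3))**2 = (-14*(-3/4))**2 = (21/2)**2 = 441/4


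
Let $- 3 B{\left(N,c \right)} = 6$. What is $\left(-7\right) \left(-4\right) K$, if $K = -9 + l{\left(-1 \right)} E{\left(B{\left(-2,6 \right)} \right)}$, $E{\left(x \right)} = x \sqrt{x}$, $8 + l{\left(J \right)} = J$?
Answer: $-252 + 504 i \sqrt{2} \approx -252.0 + 712.76 i$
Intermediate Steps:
$B{\left(N,c \right)} = -2$ ($B{\left(N,c \right)} = \left(- \frac{1}{3}\right) 6 = -2$)
$l{\left(J \right)} = -8 + J$
$E{\left(x \right)} = x^{\frac{3}{2}}$
$K = -9 + 18 i \sqrt{2}$ ($K = -9 + \left(-8 - 1\right) \left(-2\right)^{\frac{3}{2}} = -9 - 9 \left(- 2 i \sqrt{2}\right) = -9 + 18 i \sqrt{2} \approx -9.0 + 25.456 i$)
$\left(-7\right) \left(-4\right) K = \left(-7\right) \left(-4\right) \left(-9 + 18 i \sqrt{2}\right) = 28 \left(-9 + 18 i \sqrt{2}\right) = -252 + 504 i \sqrt{2}$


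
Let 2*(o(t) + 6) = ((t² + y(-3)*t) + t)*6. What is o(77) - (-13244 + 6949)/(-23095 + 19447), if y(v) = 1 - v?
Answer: 69072233/3648 ≈ 18934.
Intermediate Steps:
o(t) = -6 + 3*t² + 15*t (o(t) = -6 + (((t² + (1 - 1*(-3))*t) + t)*6)/2 = -6 + (((t² + (1 + 3)*t) + t)*6)/2 = -6 + (((t² + 4*t) + t)*6)/2 = -6 + ((t² + 5*t)*6)/2 = -6 + (6*t² + 30*t)/2 = -6 + (3*t² + 15*t) = -6 + 3*t² + 15*t)
o(77) - (-13244 + 6949)/(-23095 + 19447) = (-6 + 3*77² + 15*77) - (-13244 + 6949)/(-23095 + 19447) = (-6 + 3*5929 + 1155) - (-6295)/(-3648) = (-6 + 17787 + 1155) - (-6295)*(-1)/3648 = 18936 - 1*6295/3648 = 18936 - 6295/3648 = 69072233/3648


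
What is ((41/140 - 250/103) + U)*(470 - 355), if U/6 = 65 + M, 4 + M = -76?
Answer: -30557271/2884 ≈ -10595.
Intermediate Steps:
M = -80 (M = -4 - 76 = -80)
U = -90 (U = 6*(65 - 80) = 6*(-15) = -90)
((41/140 - 250/103) + U)*(470 - 355) = ((41/140 - 250/103) - 90)*(470 - 355) = ((41*(1/140) - 250*1/103) - 90)*115 = ((41/140 - 250/103) - 90)*115 = (-30777/14420 - 90)*115 = -1328577/14420*115 = -30557271/2884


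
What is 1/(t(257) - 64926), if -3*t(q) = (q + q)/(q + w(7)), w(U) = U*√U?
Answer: -19197323049/1246418261303594 - 5397*√7/1246418261303594 ≈ -1.5402e-5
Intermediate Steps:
w(U) = U^(3/2)
t(q) = -2*q/(3*(q + 7*√7)) (t(q) = -(q + q)/(3*(q + 7^(3/2))) = -2*q/(3*(q + 7*√7)))
1/(t(257) - 64926) = 1/(-2*257/(3*257 + 21*√7) - 64926) = 1/(-2*257/(771 + 21*√7) - 64926) = 1/(-514/(771 + 21*√7) - 64926) = 1/(-64926 - 514/(771 + 21*√7))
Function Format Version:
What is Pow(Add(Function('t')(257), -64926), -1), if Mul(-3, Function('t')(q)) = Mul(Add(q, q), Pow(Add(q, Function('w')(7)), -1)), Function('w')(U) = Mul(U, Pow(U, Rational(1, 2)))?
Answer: Add(Rational(-19197323049, 1246418261303594), Mul(Rational(-5397, 1246418261303594), Pow(7, Rational(1, 2)))) ≈ -1.5402e-5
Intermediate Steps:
Function('w')(U) = Pow(U, Rational(3, 2))
Function('t')(q) = Mul(Rational(-2, 3), q, Pow(Add(q, Mul(7, Pow(7, Rational(1, 2)))), -1)) (Function('t')(q) = Mul(Rational(-1, 3), Mul(Add(q, q), Pow(Add(q, Pow(7, Rational(3, 2))), -1))) = Mul(Rational(-1, 3), Mul(Mul(2, q), Pow(Add(q, Mul(7, Pow(7, Rational(1, 2)))), -1))) = Mul(Rational(-1, 3), Mul(2, q, Pow(Add(q, Mul(7, Pow(7, Rational(1, 2)))), -1))) = Mul(Rational(-2, 3), q, Pow(Add(q, Mul(7, Pow(7, Rational(1, 2)))), -1)))
Pow(Add(Function('t')(257), -64926), -1) = Pow(Add(Mul(-2, 257, Pow(Add(Mul(3, 257), Mul(21, Pow(7, Rational(1, 2)))), -1)), -64926), -1) = Pow(Add(Mul(-2, 257, Pow(Add(771, Mul(21, Pow(7, Rational(1, 2)))), -1)), -64926), -1) = Pow(Add(Mul(-514, Pow(Add(771, Mul(21, Pow(7, Rational(1, 2)))), -1)), -64926), -1) = Pow(Add(-64926, Mul(-514, Pow(Add(771, Mul(21, Pow(7, Rational(1, 2)))), -1))), -1)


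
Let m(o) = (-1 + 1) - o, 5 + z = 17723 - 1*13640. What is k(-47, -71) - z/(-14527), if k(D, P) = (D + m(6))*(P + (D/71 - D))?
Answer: 1348438719/1031417 ≈ 1307.4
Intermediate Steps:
z = 4078 (z = -5 + (17723 - 1*13640) = -5 + (17723 - 13640) = -5 + 4083 = 4078)
m(o) = -o (m(o) = 0 - o = -o)
k(D, P) = (-6 + D)*(P - 70*D/71) (k(D, P) = (D - 1*6)*(P + (D/71 - D)) = (D - 6)*(P + (D*(1/71) - D)) = (-6 + D)*(P + (D/71 - D)) = (-6 + D)*(P - 70*D/71))
k(-47, -71) - z/(-14527) = (-6*(-71) - 70/71*(-47)² + (420/71)*(-47) - 47*(-71)) - 4078/(-14527) = (426 - 70/71*2209 - 19740/71 + 3337) - 4078*(-1)/14527 = (426 - 154630/71 - 19740/71 + 3337) - 1*(-4078/14527) = 92803/71 + 4078/14527 = 1348438719/1031417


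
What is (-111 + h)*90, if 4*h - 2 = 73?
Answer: -16605/2 ≈ -8302.5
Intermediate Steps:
h = 75/4 (h = 1/2 + (1/4)*73 = 1/2 + 73/4 = 75/4 ≈ 18.750)
(-111 + h)*90 = (-111 + 75/4)*90 = -369/4*90 = -16605/2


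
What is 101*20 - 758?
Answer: 1262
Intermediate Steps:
101*20 - 758 = 2020 - 758 = 1262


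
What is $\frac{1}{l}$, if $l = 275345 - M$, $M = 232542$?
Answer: $\frac{1}{42803} \approx 2.3363 \cdot 10^{-5}$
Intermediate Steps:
$l = 42803$ ($l = 275345 - 232542 = 42803$)
$\frac{1}{l} = \frac{1}{42803}$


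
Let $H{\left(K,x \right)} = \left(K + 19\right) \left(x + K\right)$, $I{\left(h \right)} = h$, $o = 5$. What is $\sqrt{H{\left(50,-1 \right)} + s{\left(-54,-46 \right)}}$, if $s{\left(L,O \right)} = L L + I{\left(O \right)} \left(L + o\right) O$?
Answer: $i \sqrt{97387} \approx 312.07 i$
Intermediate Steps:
$H{\left(K,x \right)} = \left(19 + K\right) \left(K + x\right)$
$s{\left(L,O \right)} = L^{2} + O^{2} \left(5 + L\right)$ ($s{\left(L,O \right)} = L L + O \left(L + 5\right) O = L^{2} + O \left(5 + L\right) O = L^{2} + O^{2} \left(5 + L\right)$)
$\sqrt{H{\left(50,-1 \right)} + s{\left(-54,-46 \right)}} = \sqrt{\left(50^{2} + 19 \cdot 50 + 19 \left(-1\right) + 50 \left(-1\right)\right) + \left(\left(-54\right)^{2} + 5 \left(-46\right)^{2} - 54 \left(-46\right)^{2}\right)} = \sqrt{\left(2500 + 950 - 19 - 50\right) + \left(2916 + 5 \cdot 2116 - 114264\right)} = \sqrt{3381 + \left(2916 + 10580 - 114264\right)} = \sqrt{3381 - 100768} = \sqrt{-97387} = i \sqrt{97387}$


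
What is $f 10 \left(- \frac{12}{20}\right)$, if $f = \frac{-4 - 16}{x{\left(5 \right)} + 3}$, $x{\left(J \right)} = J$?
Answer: $15$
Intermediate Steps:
$f = - \frac{5}{2}$ ($f = \frac{-4 - 16}{5 + 3} = - \frac{20}{8} = \left(-20\right) \frac{1}{8} = - \frac{5}{2} \approx -2.5$)
$f 10 \left(- \frac{12}{20}\right) = \left(- \frac{5}{2}\right) 10 \left(- \frac{12}{20}\right) = - 25 \left(\left(-12\right) \frac{1}{20}\right) = \left(-25\right) \left(- \frac{3}{5}\right) = 15$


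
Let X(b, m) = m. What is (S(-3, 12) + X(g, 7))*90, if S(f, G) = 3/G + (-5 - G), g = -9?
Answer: -1755/2 ≈ -877.50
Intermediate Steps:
S(f, G) = -5 - G + 3/G
(S(-3, 12) + X(g, 7))*90 = ((-5 - 1*12 + 3/12) + 7)*90 = ((-5 - 12 + 3*(1/12)) + 7)*90 = ((-5 - 12 + 1/4) + 7)*90 = (-67/4 + 7)*90 = -39/4*90 = -1755/2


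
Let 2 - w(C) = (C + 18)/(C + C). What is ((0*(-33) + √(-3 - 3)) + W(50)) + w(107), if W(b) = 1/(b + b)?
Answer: 15257/10700 + I*√6 ≈ 1.4259 + 2.4495*I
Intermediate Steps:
W(b) = 1/(2*b)
w(C) = 2 - (18 + C)/(2*C) (w(C) = 2 - (C + 18)/(C + C) = 2 - (18 + C)/(2*C))
((0*(-33) + √(-3 - 3)) + W(50)) + w(107) = ((0*(-33) + √(-3 - 3)) + (½)/50) + (3/2 - 9/107) = ((0 + √(-6)) + (½)*(1/50)) + (3/2 - 9*1/107) = ((0 + I*√6) + 1/100) + (3/2 - 9/107) = (I*√6 + 1/100) + 303/214 = (1/100 + I*√6) + 303/214 = 15257/10700 + I*√6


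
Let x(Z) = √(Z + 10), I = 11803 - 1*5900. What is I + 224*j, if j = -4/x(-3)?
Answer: 5903 - 128*√7 ≈ 5564.3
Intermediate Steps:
I = 5903 (I = 11803 - 5900 = 5903)
x(Z) = √(10 + Z)
j = -4*√7/7 (j = -4/√(10 - 3) = -4*√7/7 ≈ -1.5119)
I + 224*j = 5903 + 224*(-4*√7/7) = 5903 - 128*√7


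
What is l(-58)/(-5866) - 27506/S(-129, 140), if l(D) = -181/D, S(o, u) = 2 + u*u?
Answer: -4680929665/3334574628 ≈ -1.4038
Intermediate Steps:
S(o, u) = 2 + u²
l(-58)/(-5866) - 27506/S(-129, 140) = -181/(-58)/(-5866) - 27506/(2 + 140²) = -181*(-1/58)*(-1/5866) - 27506/(2 + 19600) = (181/58)*(-1/5866) - 27506/19602 = -181/340228 - 27506*1/19602 = -181/340228 - 13753/9801 = -4680929665/3334574628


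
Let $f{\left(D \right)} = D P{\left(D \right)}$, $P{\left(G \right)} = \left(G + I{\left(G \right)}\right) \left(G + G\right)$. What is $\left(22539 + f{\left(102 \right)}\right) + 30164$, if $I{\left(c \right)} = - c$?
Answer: $52703$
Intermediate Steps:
$P{\left(G \right)} = 0$ ($P{\left(G \right)} = \left(G - G\right) \left(G + G\right) = 0 \cdot 2 G = 0$)
$f{\left(D \right)} = 0$ ($f{\left(D \right)} = D 0 = 0$)
$\left(22539 + f{\left(102 \right)}\right) + 30164 = \left(22539 + 0\right) + 30164 = 22539 + 30164 = 52703$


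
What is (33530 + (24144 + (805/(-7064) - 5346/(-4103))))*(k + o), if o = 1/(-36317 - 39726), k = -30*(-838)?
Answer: 290518012130853877773/200363571496 ≈ 1.4500e+9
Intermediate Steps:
k = 25140
o = -1/76043 (o = 1/(-76043) = -1/76043 ≈ -1.3150e-5)
(33530 + (24144 + (805/(-7064) - 5346/(-4103))))*(k + o) = (33530 + (24144 + (805/(-7064) - 5346/(-4103))))*(25140 - 1/76043) = (33530 + (24144 + (805*(-1/7064) - 5346*(-1/4103))))*(1911721019/76043) = (33530 + (24144 + (-805/7064 + 486/373)))*(1911721019/76043) = (33530 + (24144 + 3132839/2634872))*(1911721019/76043) = (33530 + 63619482407/2634872)*(1911721019/76043) = (151966740567/2634872)*(1911721019/76043) = 290518012130853877773/200363571496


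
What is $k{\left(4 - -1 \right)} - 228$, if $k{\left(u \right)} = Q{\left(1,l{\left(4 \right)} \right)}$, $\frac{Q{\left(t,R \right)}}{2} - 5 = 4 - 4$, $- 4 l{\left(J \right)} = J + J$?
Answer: $-218$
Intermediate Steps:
$l{\left(J \right)} = - \frac{J}{2}$ ($l{\left(J \right)} = - \frac{J + J}{4} = - \frac{2 J}{4} = - \frac{J}{2}$)
$Q{\left(t,R \right)} = 10$ ($Q{\left(t,R \right)} = 10 + 2 \left(4 - 4\right) = 10 + 2 \cdot 0 = 10 + 0 = 10$)
$k{\left(u \right)} = 10$
$k{\left(4 - -1 \right)} - 228 = 10 - 228 = -218$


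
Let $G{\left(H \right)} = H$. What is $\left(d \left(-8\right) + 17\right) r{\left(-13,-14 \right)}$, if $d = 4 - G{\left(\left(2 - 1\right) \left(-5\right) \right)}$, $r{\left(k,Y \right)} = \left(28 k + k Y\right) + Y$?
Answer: $10780$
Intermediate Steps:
$r{\left(k,Y \right)} = Y + 28 k + Y k$ ($r{\left(k,Y \right)} = \left(28 k + Y k\right) + Y = Y + 28 k + Y k$)
$d = 9$ ($d = 4 - \left(2 - 1\right) \left(-5\right) = 4 - 1 \left(-5\right) = 4 - -5 = 4 + 5 = 9$)
$\left(d \left(-8\right) + 17\right) r{\left(-13,-14 \right)} = \left(9 \left(-8\right) + 17\right) \left(-14 + 28 \left(-13\right) - -182\right) = \left(-72 + 17\right) \left(-14 - 364 + 182\right) = \left(-55\right) \left(-196\right) = 10780$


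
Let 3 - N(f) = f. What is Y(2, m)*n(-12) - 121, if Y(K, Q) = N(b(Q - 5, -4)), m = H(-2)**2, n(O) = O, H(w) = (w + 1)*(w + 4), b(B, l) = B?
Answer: -169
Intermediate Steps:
H(w) = (1 + w)*(4 + w)
m = 4 (m = (4 + (-2)**2 + 5*(-2))**2 = (4 + 4 - 10)**2 = (-2)**2 = 4)
N(f) = 3 - f
Y(K, Q) = 8 - Q (Y(K, Q) = 3 - (Q - 5) = 3 - (-5 + Q) = 3 + (5 - Q) = 8 - Q)
Y(2, m)*n(-12) - 121 = (8 - 1*4)*(-12) - 121 = (8 - 4)*(-12) - 121 = 4*(-12) - 121 = -48 - 121 = -169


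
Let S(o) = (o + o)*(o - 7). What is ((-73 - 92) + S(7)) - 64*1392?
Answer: -89253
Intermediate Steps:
S(o) = 2*o*(-7 + o) (S(o) = (2*o)*(-7 + o) = 2*o*(-7 + o))
((-73 - 92) + S(7)) - 64*1392 = ((-73 - 92) + 2*7*(-7 + 7)) - 64*1392 = (-165 + 2*7*0) - 89088 = (-165 + 0) - 89088 = -165 - 89088 = -89253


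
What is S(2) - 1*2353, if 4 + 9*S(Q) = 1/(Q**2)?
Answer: -28241/12 ≈ -2353.4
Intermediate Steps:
S(Q) = -4/9 + 1/(9*Q**2) (S(Q) = -4/9 + 1/(9*(Q**2)) = -4/9 + 1/(9*Q**2))
S(2) - 1*2353 = (-4/9 + (1/9)/2**2) - 1*2353 = (-4/9 + (1/9)*(1/4)) - 2353 = (-4/9 + 1/36) - 2353 = -5/12 - 2353 = -28241/12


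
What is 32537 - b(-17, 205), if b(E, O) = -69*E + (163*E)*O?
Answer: 599419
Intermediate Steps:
b(E, O) = -69*E + 163*E*O
32537 - b(-17, 205) = 32537 - (-17)*(-69 + 163*205) = 32537 - (-17)*(-69 + 33415) = 32537 - (-17)*33346 = 32537 - 1*(-566882) = 32537 + 566882 = 599419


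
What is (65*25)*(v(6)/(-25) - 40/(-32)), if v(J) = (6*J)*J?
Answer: -48035/4 ≈ -12009.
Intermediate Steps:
v(J) = 6*J²
(65*25)*(v(6)/(-25) - 40/(-32)) = (65*25)*((6*6²)/(-25) - 40/(-32)) = 1625*((6*36)*(-1/25) - 40*(-1/32)) = 1625*(216*(-1/25) + 5/4) = 1625*(-216/25 + 5/4) = 1625*(-739/100) = -48035/4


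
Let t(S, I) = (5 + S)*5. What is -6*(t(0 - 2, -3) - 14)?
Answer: -6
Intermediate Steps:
t(S, I) = 25 + 5*S
-6*(t(0 - 2, -3) - 14) = -6*((25 + 5*(0 - 2)) - 14) = -6*((25 + 5*(-2)) - 14) = -6*((25 - 10) - 14) = -6*(15 - 14) = -6*1 = -6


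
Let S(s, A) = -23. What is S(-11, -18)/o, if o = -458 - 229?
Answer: 23/687 ≈ 0.033479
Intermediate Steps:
o = -687
S(-11, -18)/o = -23/(-687) = -23*(-1/687) = 23/687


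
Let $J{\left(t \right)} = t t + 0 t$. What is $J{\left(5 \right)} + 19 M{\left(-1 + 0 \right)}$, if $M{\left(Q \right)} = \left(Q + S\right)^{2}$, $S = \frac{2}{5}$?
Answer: $\frac{796}{25} \approx 31.84$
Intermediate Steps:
$S = \frac{2}{5}$ ($S = 2 \cdot \frac{1}{5} = \frac{2}{5} \approx 0.4$)
$J{\left(t \right)} = t^{2}$ ($J{\left(t \right)} = t^{2} + 0 = t^{2}$)
$M{\left(Q \right)} = \left(\frac{2}{5} + Q\right)^{2}$ ($M{\left(Q \right)} = \left(Q + \frac{2}{5}\right)^{2} = \left(\frac{2}{5} + Q\right)^{2}$)
$J{\left(5 \right)} + 19 M{\left(-1 + 0 \right)} = 5^{2} + 19 \frac{\left(2 + 5 \left(-1 + 0\right)\right)^{2}}{25} = 25 + 19 \frac{\left(2 + 5 \left(-1\right)\right)^{2}}{25} = 25 + 19 \frac{\left(2 - 5\right)^{2}}{25} = 25 + 19 \frac{\left(-3\right)^{2}}{25} = 25 + 19 \cdot \frac{1}{25} \cdot 9 = 25 + 19 \cdot \frac{9}{25} = 25 + \frac{171}{25} = \frac{796}{25}$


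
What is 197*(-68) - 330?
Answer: -13726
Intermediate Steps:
197*(-68) - 330 = -13396 - 330 = -13726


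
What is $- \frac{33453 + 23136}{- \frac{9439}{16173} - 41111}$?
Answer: $\frac{915213897}{664897642} \approx 1.3765$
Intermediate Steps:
$- \frac{33453 + 23136}{- \frac{9439}{16173} - 41111} = - \frac{56589}{\left(-9439\right) \frac{1}{16173} - 41111} = - \frac{56589}{- \frac{9439}{16173} - 41111} = - \frac{56589}{- \frac{664897642}{16173}} = - \frac{56589 \left(-16173\right)}{664897642} = \left(-1\right) \left(- \frac{915213897}{664897642}\right) = \frac{915213897}{664897642}$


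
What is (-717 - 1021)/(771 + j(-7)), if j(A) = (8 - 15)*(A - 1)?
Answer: -1738/827 ≈ -2.1016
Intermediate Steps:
j(A) = 7 - 7*A (j(A) = -7*(-1 + A) = 7 - 7*A)
(-717 - 1021)/(771 + j(-7)) = (-717 - 1021)/(771 + (7 - 7*(-7))) = -1738/(771 + (7 + 49)) = -1738/(771 + 56) = -1738/827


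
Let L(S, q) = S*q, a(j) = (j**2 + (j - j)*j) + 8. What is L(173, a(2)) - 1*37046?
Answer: -34970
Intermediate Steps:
a(j) = 8 + j**2 (a(j) = (j**2 + 0*j) + 8 = (j**2 + 0) + 8 = j**2 + 8 = 8 + j**2)
L(173, a(2)) - 1*37046 = 173*(8 + 2**2) - 1*37046 = 173*(8 + 4) - 37046 = 173*12 - 37046 = 2076 - 37046 = -34970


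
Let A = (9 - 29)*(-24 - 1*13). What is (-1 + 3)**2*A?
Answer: 2960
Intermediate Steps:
A = 740 (A = -20*(-24 - 13) = -20*(-37) = 740)
(-1 + 3)**2*A = (-1 + 3)**2*740 = 2**2*740 = 4*740 = 2960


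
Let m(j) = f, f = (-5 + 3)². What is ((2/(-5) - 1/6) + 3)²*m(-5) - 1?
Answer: 5104/225 ≈ 22.684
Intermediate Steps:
f = 4 (f = (-2)² = 4)
m(j) = 4
((2/(-5) - 1/6) + 3)²*m(-5) - 1 = ((2/(-5) - 1/6) + 3)²*4 - 1 = ((2*(-⅕) - 1*⅙) + 3)²*4 - 1 = ((-⅖ - ⅙) + 3)²*4 - 1 = (-17/30 + 3)²*4 - 1 = (73/30)²*4 - 1 = (5329/900)*4 - 1 = 5329/225 - 1 = 5104/225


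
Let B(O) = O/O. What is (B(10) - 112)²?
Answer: 12321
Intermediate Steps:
B(O) = 1
(B(10) - 112)² = (1 - 112)² = (-111)² = 12321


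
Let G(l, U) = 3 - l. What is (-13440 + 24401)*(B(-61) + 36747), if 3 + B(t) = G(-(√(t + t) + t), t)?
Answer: 402115246 + 10961*I*√122 ≈ 4.0212e+8 + 1.2107e+5*I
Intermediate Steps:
B(t) = t + √2*√t (B(t) = -3 + (3 - (-1)*(√(t + t) + t)) = -3 + (3 - (-1)*(√(2*t) + t)) = -3 + (3 - (-1)*(√2*√t + t)) = -3 + (3 - (-1)*(t + √2*√t)) = -3 + (3 - (-t - √2*√t)) = -3 + (3 + (t + √2*√t)) = -3 + (3 + t + √2*√t) = t + √2*√t)
(-13440 + 24401)*(B(-61) + 36747) = (-13440 + 24401)*((-61 + √2*√(-61)) + 36747) = 10961*((-61 + √2*(I*√61)) + 36747) = 10961*((-61 + I*√122) + 36747) = 10961*(36686 + I*√122) = 402115246 + 10961*I*√122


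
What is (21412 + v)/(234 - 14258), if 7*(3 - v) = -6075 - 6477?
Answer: -162457/98168 ≈ -1.6549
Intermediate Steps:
v = 12573/7 (v = 3 - (-6075 - 6477)/7 = 3 - 1/7*(-12552) = 3 + 12552/7 = 12573/7 ≈ 1796.1)
(21412 + v)/(234 - 14258) = (21412 + 12573/7)/(234 - 14258) = (162457/7)/(-14024) = (162457/7)*(-1/14024) = -162457/98168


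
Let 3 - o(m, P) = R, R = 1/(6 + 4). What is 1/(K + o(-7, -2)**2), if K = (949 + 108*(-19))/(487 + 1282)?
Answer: 176900/1377429 ≈ 0.12843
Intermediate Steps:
R = 1/10 ≈ 0.10000
o(m, P) = 29/10 (o(m, P) = 3 - 1*1/10 = 3 - 1/10 = 29/10)
K = -1103/1769 (K = (949 - 2052)/1769 = -1103*1/1769 = -1103/1769 ≈ -0.62352)
1/(K + o(-7, -2)**2) = 1/(-1103/1769 + (29/10)**2) = 1/(-1103/1769 + 841/100) = 1/(1377429/176900) = 176900/1377429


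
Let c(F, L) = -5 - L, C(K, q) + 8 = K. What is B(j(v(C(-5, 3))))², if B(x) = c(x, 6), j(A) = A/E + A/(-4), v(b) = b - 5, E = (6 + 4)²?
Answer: 121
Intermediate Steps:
C(K, q) = -8 + K
E = 100 (E = 10² = 100)
v(b) = -5 + b
j(A) = -6*A/25 (j(A) = A/100 + A/(-4) = A*(1/100) + A*(-¼) = A/100 - A/4 = -6*A/25)
B(x) = -11 (B(x) = -5 - 1*6 = -5 - 6 = -11)
B(j(v(C(-5, 3))))² = (-11)² = 121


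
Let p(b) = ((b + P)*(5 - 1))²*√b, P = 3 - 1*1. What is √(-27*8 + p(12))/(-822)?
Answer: -√(-54 + 1568*√3)/411 ≈ -0.12553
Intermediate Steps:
P = 2 (P = 3 - 1 = 2)
p(b) = √b*(8 + 4*b)² (p(b) = ((b + 2)*(5 - 1))²*√b = ((2 + b)*4)²*√b = (8 + 4*b)²*√b = √b*(8 + 4*b)²)
√(-27*8 + p(12))/(-822) = √(-27*8 + 16*√12*(2 + 12)²)/(-822) = √(-216 + 16*(2*√3)*14²)*(-1/822) = √(-216 + 16*(2*√3)*196)*(-1/822) = √(-216 + 6272*√3)*(-1/822) = -√(-216 + 6272*√3)/822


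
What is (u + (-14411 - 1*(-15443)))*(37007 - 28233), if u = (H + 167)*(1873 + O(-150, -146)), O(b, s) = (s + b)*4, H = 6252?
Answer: 38813745602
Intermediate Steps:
O(b, s) = 4*b + 4*s (O(b, s) = (b + s)*4 = 4*b + 4*s)
u = 4422691 (u = (6252 + 167)*(1873 + (4*(-150) + 4*(-146))) = 6419*(1873 + (-600 - 584)) = 6419*(1873 - 1184) = 6419*689 = 4422691)
(u + (-14411 - 1*(-15443)))*(37007 - 28233) = (4422691 + (-14411 - 1*(-15443)))*(37007 - 28233) = (4422691 + (-14411 + 15443))*8774 = (4422691 + 1032)*8774 = 4423723*8774 = 38813745602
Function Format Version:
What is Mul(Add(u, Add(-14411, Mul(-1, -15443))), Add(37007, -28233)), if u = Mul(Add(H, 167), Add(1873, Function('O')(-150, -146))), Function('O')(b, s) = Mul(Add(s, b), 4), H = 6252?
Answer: 38813745602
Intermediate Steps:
Function('O')(b, s) = Add(Mul(4, b), Mul(4, s)) (Function('O')(b, s) = Mul(Add(b, s), 4) = Add(Mul(4, b), Mul(4, s)))
u = 4422691 (u = Mul(Add(6252, 167), Add(1873, Add(Mul(4, -150), Mul(4, -146)))) = Mul(6419, Add(1873, Add(-600, -584))) = Mul(6419, Add(1873, -1184)) = Mul(6419, 689) = 4422691)
Mul(Add(u, Add(-14411, Mul(-1, -15443))), Add(37007, -28233)) = Mul(Add(4422691, Add(-14411, Mul(-1, -15443))), Add(37007, -28233)) = Mul(Add(4422691, Add(-14411, 15443)), 8774) = Mul(Add(4422691, 1032), 8774) = Mul(4423723, 8774) = 38813745602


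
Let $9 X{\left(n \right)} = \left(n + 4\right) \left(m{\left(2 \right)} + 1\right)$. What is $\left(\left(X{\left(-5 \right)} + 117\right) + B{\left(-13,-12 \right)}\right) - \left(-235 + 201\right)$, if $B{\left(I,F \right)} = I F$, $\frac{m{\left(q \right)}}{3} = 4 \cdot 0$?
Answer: $\frac{2762}{9} \approx 306.89$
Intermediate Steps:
$m{\left(q \right)} = 0$ ($m{\left(q \right)} = 3 \cdot 4 \cdot 0 = 3 \cdot 0 = 0$)
$B{\left(I,F \right)} = F I$
$X{\left(n \right)} = \frac{4}{9} + \frac{n}{9}$ ($X{\left(n \right)} = \frac{\left(n + 4\right) \left(0 + 1\right)}{9} = \frac{\left(4 + n\right) 1}{9} = \frac{4 + n}{9} = \frac{4}{9} + \frac{n}{9}$)
$\left(\left(X{\left(-5 \right)} + 117\right) + B{\left(-13,-12 \right)}\right) - \left(-235 + 201\right) = \left(\left(\left(\frac{4}{9} + \frac{1}{9} \left(-5\right)\right) + 117\right) - -156\right) - \left(-235 + 201\right) = \left(\left(\left(\frac{4}{9} - \frac{5}{9}\right) + 117\right) + 156\right) - -34 = \left(\left(- \frac{1}{9} + 117\right) + 156\right) + 34 = \left(\frac{1052}{9} + 156\right) + 34 = \frac{2456}{9} + 34 = \frac{2762}{9}$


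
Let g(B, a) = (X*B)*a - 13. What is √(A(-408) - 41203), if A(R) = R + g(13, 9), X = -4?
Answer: 2*I*√10523 ≈ 205.16*I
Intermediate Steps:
g(B, a) = -13 - 4*B*a (g(B, a) = (-4*B)*a - 13 = -4*B*a - 13 = -13 - 4*B*a)
A(R) = -481 + R (A(R) = R + (-13 - 4*13*9) = R + (-13 - 468) = R - 481 = -481 + R)
√(A(-408) - 41203) = √((-481 - 408) - 41203) = √(-889 - 41203) = √(-42092) = 2*I*√10523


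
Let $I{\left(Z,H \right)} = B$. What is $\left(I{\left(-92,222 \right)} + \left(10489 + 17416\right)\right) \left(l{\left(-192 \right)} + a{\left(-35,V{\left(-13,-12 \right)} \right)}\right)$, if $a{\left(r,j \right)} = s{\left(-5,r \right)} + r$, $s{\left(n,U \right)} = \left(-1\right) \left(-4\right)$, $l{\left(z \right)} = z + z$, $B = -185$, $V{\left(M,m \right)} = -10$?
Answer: $-11503800$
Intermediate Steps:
$I{\left(Z,H \right)} = -185$
$l{\left(z \right)} = 2 z$
$s{\left(n,U \right)} = 4$
$a{\left(r,j \right)} = 4 + r$
$\left(I{\left(-92,222 \right)} + \left(10489 + 17416\right)\right) \left(l{\left(-192 \right)} + a{\left(-35,V{\left(-13,-12 \right)} \right)}\right) = \left(-185 + \left(10489 + 17416\right)\right) \left(2 \left(-192\right) + \left(4 - 35\right)\right) = \left(-185 + 27905\right) \left(-384 - 31\right) = 27720 \left(-415\right) = -11503800$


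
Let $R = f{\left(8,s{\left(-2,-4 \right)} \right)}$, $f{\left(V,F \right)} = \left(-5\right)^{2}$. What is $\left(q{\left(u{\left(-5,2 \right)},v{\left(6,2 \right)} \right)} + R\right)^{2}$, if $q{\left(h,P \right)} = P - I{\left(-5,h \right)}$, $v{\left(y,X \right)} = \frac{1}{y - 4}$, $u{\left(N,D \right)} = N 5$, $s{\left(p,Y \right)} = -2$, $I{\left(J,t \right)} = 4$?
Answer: $\frac{1849}{4} \approx 462.25$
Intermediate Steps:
$f{\left(V,F \right)} = 25$
$R = 25$
$u{\left(N,D \right)} = 5 N$
$v{\left(y,X \right)} = \frac{1}{-4 + y}$
$q{\left(h,P \right)} = -4 + P$ ($q{\left(h,P \right)} = P - 4 = -4 + P$)
$\left(q{\left(u{\left(-5,2 \right)},v{\left(6,2 \right)} \right)} + R\right)^{2} = \left(\left(-4 + \frac{1}{-4 + 6}\right) + 25\right)^{2} = \left(\left(-4 + \frac{1}{2}\right) + 25\right)^{2} = \left(- \frac{7}{2} + 25\right)^{2} = \left(\frac{43}{2}\right)^{2} = \frac{1849}{4}$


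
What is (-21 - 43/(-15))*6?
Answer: -544/5 ≈ -108.80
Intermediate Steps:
(-21 - 43/(-15))*6 = (-21 - 43*(-1/15))*6 = (-21 + 43/15)*6 = -272/15*6 = -544/5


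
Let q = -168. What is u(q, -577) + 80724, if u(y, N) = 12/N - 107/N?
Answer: 46577843/577 ≈ 80724.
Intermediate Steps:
u(y, N) = -95/N
u(q, -577) + 80724 = -95/(-577) + 80724 = -95*(-1/577) + 80724 = 95/577 + 80724 = 46577843/577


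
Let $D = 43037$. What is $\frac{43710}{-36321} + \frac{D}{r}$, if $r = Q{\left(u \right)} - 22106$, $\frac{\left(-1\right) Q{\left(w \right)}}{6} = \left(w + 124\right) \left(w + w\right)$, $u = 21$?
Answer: $- \frac{1375521179}{710027122} \approx -1.9373$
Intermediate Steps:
$Q{\left(w \right)} = - 12 w \left(124 + w\right)$ ($Q{\left(w \right)} = - 6 \left(w + 124\right) \left(w + w\right) = - 6 \left(124 + w\right) 2 w = - 6 \cdot 2 w \left(124 + w\right) = - 12 w \left(124 + w\right)$)
$r = -58646$ ($r = \left(-12\right) 21 \left(124 + 21\right) - 22106 = \left(-12\right) 21 \cdot 145 - 22106 = -36540 - 22106 = -58646$)
$\frac{43710}{-36321} + \frac{D}{r} = \frac{43710}{-36321} + \frac{43037}{-58646} = 43710 \left(- \frac{1}{36321}\right) + 43037 \left(- \frac{1}{58646}\right) = - \frac{14570}{12107} - \frac{43037}{58646} = - \frac{1375521179}{710027122}$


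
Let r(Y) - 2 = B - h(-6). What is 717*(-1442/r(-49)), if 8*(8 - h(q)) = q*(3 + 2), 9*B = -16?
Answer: 37220904/415 ≈ 89689.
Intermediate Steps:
B = -16/9 (B = (1/9)*(-16) = -16/9 ≈ -1.7778)
h(q) = 8 - 5*q/8 (h(q) = 8 - q*(3 + 2)/8 = 8 - q*5/8 = 8 - 5*q/8)
r(Y) = -415/36 (r(Y) = 2 + (-16/9 - (8 - 5/8*(-6))) = 2 + (-16/9 - (8 + 15/4)) = 2 + (-16/9 - 1*47/4) = 2 + (-16/9 - 47/4) = 2 - 487/36 = -415/36)
717*(-1442/r(-49)) = 717*(-1442/(-415/36)) = 717*(-1442*(-36/415)) = 717*(51912/415) = 37220904/415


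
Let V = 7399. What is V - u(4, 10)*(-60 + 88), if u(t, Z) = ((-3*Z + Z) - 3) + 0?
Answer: 8043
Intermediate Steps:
u(t, Z) = -3 - 2*Z (u(t, Z) = (-2*Z - 3) + 0 = (-3 - 2*Z) + 0 = -3 - 2*Z)
V - u(4, 10)*(-60 + 88) = 7399 - (-3 - 2*10)*(-60 + 88) = 7399 - (-3 - 20)*28 = 7399 - (-23)*28 = 7399 - 1*(-644) = 7399 + 644 = 8043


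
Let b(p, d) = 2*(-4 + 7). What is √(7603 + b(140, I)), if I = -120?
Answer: √7609 ≈ 87.230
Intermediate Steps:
b(p, d) = 6 (b(p, d) = 2*3 = 6)
√(7603 + b(140, I)) = √(7603 + 6) = √7609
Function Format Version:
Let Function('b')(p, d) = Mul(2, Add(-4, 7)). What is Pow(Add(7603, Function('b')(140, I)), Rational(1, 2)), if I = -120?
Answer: Pow(7609, Rational(1, 2)) ≈ 87.230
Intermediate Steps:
Function('b')(p, d) = 6 (Function('b')(p, d) = Mul(2, 3) = 6)
Pow(Add(7603, Function('b')(140, I)), Rational(1, 2)) = Pow(Add(7603, 6), Rational(1, 2)) = Pow(7609, Rational(1, 2))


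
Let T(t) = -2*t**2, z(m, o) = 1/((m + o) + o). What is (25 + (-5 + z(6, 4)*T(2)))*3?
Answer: 408/7 ≈ 58.286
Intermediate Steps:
z(m, o) = 1/(m + 2*o)
(25 + (-5 + z(6, 4)*T(2)))*3 = (25 + (-5 + (-2*2**2)/(6 + 2*4)))*3 = (25 + (-5 + (-2*4)/(6 + 8)))*3 = (25 + (-5 - 8/14))*3 = (25 + (-5 + (1/14)*(-8)))*3 = (25 + (-5 - 4/7))*3 = (25 - 39/7)*3 = (136/7)*3 = 408/7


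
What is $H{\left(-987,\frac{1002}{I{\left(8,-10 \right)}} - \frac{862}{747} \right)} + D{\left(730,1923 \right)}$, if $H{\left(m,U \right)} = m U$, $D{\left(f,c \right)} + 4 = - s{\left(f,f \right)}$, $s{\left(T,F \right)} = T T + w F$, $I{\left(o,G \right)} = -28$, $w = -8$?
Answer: $- \frac{244321067}{498} \approx -4.906 \cdot 10^{5}$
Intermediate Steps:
$s{\left(T,F \right)} = T^{2} - 8 F$ ($s{\left(T,F \right)} = T T - 8 F = T^{2} - 8 F$)
$D{\left(f,c \right)} = -4 - f^{2} + 8 f$ ($D{\left(f,c \right)} = -4 - \left(f^{2} - 8 f\right) = -4 - f^{2} + 8 f$)
$H{\left(m,U \right)} = U m$
$H{\left(-987,\frac{1002}{I{\left(8,-10 \right)}} - \frac{862}{747} \right)} + D{\left(730,1923 \right)} = \left(\frac{1002}{-28} - \frac{862}{747}\right) \left(-987\right) - 527064 = \left(1002 \left(- \frac{1}{28}\right) - \frac{862}{747}\right) \left(-987\right) - 527064 = \left(- \frac{501}{14} - \frac{862}{747}\right) \left(-987\right) - 527064 = \left(- \frac{386315}{10458}\right) \left(-987\right) - 527064 = \frac{18156805}{498} - 527064 = - \frac{244321067}{498}$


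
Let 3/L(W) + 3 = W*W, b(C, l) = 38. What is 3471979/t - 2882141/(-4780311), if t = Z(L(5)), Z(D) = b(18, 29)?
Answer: 16597248926827/181651818 ≈ 91369.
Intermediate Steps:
L(W) = 3/(-3 + W²) (L(W) = 3/(-3 + W*W) = 3/(-3 + W²))
Z(D) = 38
t = 38
3471979/t - 2882141/(-4780311) = 3471979/38 - 2882141/(-4780311) = 3471979*(1/38) - 2882141*(-1/4780311) = 3471979/38 + 2882141/4780311 = 16597248926827/181651818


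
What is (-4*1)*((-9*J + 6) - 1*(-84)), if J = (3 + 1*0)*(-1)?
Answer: -468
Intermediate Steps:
J = -3 (J = (3 + 0)*(-1) = 3*(-1) = -3)
(-4*1)*((-9*J + 6) - 1*(-84)) = (-4*1)*((-9*(-3) + 6) - 1*(-84)) = -4*((27 + 6) + 84) = -4*(33 + 84) = -4*117 = -468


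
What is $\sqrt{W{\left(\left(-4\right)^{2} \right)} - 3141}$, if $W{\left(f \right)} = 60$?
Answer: $i \sqrt{3081} \approx 55.507 i$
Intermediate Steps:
$\sqrt{W{\left(\left(-4\right)^{2} \right)} - 3141} = \sqrt{60 - 3141} = \sqrt{-3081} = i \sqrt{3081}$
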